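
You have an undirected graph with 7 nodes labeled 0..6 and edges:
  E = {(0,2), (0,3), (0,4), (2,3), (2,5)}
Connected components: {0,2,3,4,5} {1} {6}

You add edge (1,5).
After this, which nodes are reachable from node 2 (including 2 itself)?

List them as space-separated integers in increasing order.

Before: nodes reachable from 2: {0,2,3,4,5}
Adding (1,5): merges 2's component with another. Reachability grows.
After: nodes reachable from 2: {0,1,2,3,4,5}

Answer: 0 1 2 3 4 5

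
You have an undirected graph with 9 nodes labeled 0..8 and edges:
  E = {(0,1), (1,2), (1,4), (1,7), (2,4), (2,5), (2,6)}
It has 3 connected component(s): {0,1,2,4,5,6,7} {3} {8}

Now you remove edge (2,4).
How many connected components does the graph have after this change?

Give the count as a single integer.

Answer: 3

Derivation:
Initial component count: 3
Remove (2,4): not a bridge. Count unchanged: 3.
  After removal, components: {0,1,2,4,5,6,7} {3} {8}
New component count: 3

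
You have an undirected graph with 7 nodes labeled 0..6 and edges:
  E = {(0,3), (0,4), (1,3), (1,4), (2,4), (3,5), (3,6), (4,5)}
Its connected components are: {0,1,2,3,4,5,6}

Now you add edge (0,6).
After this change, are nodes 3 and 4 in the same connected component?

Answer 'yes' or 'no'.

Initial components: {0,1,2,3,4,5,6}
Adding edge (0,6): both already in same component {0,1,2,3,4,5,6}. No change.
New components: {0,1,2,3,4,5,6}
Are 3 and 4 in the same component? yes

Answer: yes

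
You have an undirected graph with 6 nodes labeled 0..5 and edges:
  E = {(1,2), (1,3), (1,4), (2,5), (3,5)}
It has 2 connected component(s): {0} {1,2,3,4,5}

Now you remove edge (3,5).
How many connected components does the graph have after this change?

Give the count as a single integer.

Initial component count: 2
Remove (3,5): not a bridge. Count unchanged: 2.
  After removal, components: {0} {1,2,3,4,5}
New component count: 2

Answer: 2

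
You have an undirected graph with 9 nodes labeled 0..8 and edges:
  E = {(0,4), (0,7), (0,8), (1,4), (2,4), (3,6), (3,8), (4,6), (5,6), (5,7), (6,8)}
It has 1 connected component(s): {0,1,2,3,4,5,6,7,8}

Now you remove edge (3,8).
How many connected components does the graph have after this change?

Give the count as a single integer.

Answer: 1

Derivation:
Initial component count: 1
Remove (3,8): not a bridge. Count unchanged: 1.
  After removal, components: {0,1,2,3,4,5,6,7,8}
New component count: 1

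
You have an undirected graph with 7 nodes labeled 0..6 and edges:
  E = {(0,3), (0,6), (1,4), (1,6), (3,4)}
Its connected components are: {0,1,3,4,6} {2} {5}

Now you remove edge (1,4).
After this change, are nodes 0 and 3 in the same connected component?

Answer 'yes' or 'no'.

Initial components: {0,1,3,4,6} {2} {5}
Removing edge (1,4): not a bridge — component count unchanged at 3.
New components: {0,1,3,4,6} {2} {5}
Are 0 and 3 in the same component? yes

Answer: yes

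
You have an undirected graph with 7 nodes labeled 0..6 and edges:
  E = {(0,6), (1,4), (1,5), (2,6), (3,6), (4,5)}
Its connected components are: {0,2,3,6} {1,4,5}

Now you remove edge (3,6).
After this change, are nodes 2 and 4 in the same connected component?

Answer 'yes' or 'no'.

Answer: no

Derivation:
Initial components: {0,2,3,6} {1,4,5}
Removing edge (3,6): it was a bridge — component count 2 -> 3.
New components: {0,2,6} {1,4,5} {3}
Are 2 and 4 in the same component? no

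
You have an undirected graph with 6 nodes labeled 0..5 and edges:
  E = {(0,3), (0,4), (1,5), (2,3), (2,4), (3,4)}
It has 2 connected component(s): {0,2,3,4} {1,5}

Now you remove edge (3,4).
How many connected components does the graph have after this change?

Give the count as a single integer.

Answer: 2

Derivation:
Initial component count: 2
Remove (3,4): not a bridge. Count unchanged: 2.
  After removal, components: {0,2,3,4} {1,5}
New component count: 2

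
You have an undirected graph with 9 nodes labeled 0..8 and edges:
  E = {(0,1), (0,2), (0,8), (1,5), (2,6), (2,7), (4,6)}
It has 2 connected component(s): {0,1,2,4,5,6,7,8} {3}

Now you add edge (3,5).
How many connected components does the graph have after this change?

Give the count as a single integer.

Answer: 1

Derivation:
Initial component count: 2
Add (3,5): merges two components. Count decreases: 2 -> 1.
New component count: 1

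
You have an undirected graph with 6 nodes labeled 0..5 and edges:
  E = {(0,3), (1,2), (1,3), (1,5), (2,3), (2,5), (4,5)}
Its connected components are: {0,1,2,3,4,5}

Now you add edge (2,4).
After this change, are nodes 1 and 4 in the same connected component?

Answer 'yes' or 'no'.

Answer: yes

Derivation:
Initial components: {0,1,2,3,4,5}
Adding edge (2,4): both already in same component {0,1,2,3,4,5}. No change.
New components: {0,1,2,3,4,5}
Are 1 and 4 in the same component? yes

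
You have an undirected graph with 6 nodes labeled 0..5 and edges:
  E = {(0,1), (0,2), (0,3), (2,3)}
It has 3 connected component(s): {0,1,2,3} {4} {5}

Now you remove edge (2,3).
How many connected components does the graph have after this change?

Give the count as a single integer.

Initial component count: 3
Remove (2,3): not a bridge. Count unchanged: 3.
  After removal, components: {0,1,2,3} {4} {5}
New component count: 3

Answer: 3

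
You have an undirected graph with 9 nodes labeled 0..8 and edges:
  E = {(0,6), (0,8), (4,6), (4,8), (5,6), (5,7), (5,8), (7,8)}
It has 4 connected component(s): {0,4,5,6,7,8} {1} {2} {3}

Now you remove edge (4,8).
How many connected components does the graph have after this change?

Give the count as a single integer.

Answer: 4

Derivation:
Initial component count: 4
Remove (4,8): not a bridge. Count unchanged: 4.
  After removal, components: {0,4,5,6,7,8} {1} {2} {3}
New component count: 4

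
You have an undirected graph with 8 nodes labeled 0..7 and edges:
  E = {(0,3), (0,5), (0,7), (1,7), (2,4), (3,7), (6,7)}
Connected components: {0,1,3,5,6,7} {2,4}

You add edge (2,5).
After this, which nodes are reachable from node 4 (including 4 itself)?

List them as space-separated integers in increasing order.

Answer: 0 1 2 3 4 5 6 7

Derivation:
Before: nodes reachable from 4: {2,4}
Adding (2,5): merges 4's component with another. Reachability grows.
After: nodes reachable from 4: {0,1,2,3,4,5,6,7}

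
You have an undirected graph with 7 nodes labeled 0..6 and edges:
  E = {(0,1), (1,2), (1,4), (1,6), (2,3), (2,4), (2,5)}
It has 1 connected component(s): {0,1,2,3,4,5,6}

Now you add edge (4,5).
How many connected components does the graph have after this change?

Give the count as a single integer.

Initial component count: 1
Add (4,5): endpoints already in same component. Count unchanged: 1.
New component count: 1

Answer: 1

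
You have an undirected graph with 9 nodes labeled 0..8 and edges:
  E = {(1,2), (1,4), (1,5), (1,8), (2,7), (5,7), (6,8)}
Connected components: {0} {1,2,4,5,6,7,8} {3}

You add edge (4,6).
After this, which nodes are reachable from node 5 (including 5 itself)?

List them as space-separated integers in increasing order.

Before: nodes reachable from 5: {1,2,4,5,6,7,8}
Adding (4,6): both endpoints already in same component. Reachability from 5 unchanged.
After: nodes reachable from 5: {1,2,4,5,6,7,8}

Answer: 1 2 4 5 6 7 8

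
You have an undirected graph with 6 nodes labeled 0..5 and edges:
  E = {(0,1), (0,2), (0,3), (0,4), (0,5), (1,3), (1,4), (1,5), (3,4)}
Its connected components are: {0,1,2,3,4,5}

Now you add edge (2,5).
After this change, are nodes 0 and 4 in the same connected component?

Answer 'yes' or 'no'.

Answer: yes

Derivation:
Initial components: {0,1,2,3,4,5}
Adding edge (2,5): both already in same component {0,1,2,3,4,5}. No change.
New components: {0,1,2,3,4,5}
Are 0 and 4 in the same component? yes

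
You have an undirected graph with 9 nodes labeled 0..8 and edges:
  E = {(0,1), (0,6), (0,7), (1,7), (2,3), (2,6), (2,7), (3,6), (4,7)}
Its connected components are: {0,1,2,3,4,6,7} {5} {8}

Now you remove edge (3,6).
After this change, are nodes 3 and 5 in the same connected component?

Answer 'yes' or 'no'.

Answer: no

Derivation:
Initial components: {0,1,2,3,4,6,7} {5} {8}
Removing edge (3,6): not a bridge — component count unchanged at 3.
New components: {0,1,2,3,4,6,7} {5} {8}
Are 3 and 5 in the same component? no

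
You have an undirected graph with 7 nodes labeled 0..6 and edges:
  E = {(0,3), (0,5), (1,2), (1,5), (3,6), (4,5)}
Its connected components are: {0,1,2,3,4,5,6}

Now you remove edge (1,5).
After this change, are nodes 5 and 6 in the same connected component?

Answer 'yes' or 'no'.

Answer: yes

Derivation:
Initial components: {0,1,2,3,4,5,6}
Removing edge (1,5): it was a bridge — component count 1 -> 2.
New components: {0,3,4,5,6} {1,2}
Are 5 and 6 in the same component? yes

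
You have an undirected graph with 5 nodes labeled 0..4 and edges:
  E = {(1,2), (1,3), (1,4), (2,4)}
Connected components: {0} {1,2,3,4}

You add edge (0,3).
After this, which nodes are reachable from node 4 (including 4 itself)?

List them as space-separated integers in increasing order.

Answer: 0 1 2 3 4

Derivation:
Before: nodes reachable from 4: {1,2,3,4}
Adding (0,3): merges 4's component with another. Reachability grows.
After: nodes reachable from 4: {0,1,2,3,4}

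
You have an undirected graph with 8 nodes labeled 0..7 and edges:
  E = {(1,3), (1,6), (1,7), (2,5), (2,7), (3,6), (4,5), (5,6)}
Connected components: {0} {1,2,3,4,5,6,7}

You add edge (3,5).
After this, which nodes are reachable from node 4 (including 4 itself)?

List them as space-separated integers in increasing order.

Before: nodes reachable from 4: {1,2,3,4,5,6,7}
Adding (3,5): both endpoints already in same component. Reachability from 4 unchanged.
After: nodes reachable from 4: {1,2,3,4,5,6,7}

Answer: 1 2 3 4 5 6 7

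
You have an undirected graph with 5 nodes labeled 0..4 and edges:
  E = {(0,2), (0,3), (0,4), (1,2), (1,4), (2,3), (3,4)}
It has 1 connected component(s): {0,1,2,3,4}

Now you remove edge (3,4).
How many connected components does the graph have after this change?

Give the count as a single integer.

Initial component count: 1
Remove (3,4): not a bridge. Count unchanged: 1.
  After removal, components: {0,1,2,3,4}
New component count: 1

Answer: 1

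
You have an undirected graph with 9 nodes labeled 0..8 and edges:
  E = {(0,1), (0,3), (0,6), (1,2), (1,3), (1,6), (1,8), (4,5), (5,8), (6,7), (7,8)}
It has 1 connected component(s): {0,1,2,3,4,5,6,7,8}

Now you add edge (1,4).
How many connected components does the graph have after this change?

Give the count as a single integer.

Initial component count: 1
Add (1,4): endpoints already in same component. Count unchanged: 1.
New component count: 1

Answer: 1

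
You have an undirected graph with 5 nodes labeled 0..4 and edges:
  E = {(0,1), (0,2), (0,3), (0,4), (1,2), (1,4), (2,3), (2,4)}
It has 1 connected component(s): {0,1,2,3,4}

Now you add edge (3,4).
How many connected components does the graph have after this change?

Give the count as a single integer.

Initial component count: 1
Add (3,4): endpoints already in same component. Count unchanged: 1.
New component count: 1

Answer: 1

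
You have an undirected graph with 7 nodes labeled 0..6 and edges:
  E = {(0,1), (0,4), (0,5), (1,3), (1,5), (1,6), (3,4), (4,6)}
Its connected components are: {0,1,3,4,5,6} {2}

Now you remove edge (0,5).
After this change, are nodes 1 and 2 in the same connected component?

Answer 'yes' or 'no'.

Answer: no

Derivation:
Initial components: {0,1,3,4,5,6} {2}
Removing edge (0,5): not a bridge — component count unchanged at 2.
New components: {0,1,3,4,5,6} {2}
Are 1 and 2 in the same component? no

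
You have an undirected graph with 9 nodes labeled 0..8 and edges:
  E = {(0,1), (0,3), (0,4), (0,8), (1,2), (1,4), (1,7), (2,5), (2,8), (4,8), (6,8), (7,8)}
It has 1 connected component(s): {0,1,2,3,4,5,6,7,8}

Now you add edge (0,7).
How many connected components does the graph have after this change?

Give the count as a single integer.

Initial component count: 1
Add (0,7): endpoints already in same component. Count unchanged: 1.
New component count: 1

Answer: 1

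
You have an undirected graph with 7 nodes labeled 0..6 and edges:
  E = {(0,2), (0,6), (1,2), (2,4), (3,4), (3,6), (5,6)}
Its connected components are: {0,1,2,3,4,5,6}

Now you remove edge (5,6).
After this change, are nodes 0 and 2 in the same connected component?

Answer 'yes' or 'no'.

Answer: yes

Derivation:
Initial components: {0,1,2,3,4,5,6}
Removing edge (5,6): it was a bridge — component count 1 -> 2.
New components: {0,1,2,3,4,6} {5}
Are 0 and 2 in the same component? yes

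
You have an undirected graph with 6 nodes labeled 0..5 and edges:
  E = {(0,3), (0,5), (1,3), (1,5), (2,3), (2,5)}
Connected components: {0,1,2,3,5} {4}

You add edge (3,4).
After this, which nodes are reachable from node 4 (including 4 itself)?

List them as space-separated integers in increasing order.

Before: nodes reachable from 4: {4}
Adding (3,4): merges 4's component with another. Reachability grows.
After: nodes reachable from 4: {0,1,2,3,4,5}

Answer: 0 1 2 3 4 5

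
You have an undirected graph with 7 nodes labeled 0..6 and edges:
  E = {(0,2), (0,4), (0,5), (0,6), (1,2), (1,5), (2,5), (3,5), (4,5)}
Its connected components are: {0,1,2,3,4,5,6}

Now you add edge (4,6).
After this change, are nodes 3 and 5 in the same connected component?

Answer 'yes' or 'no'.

Answer: yes

Derivation:
Initial components: {0,1,2,3,4,5,6}
Adding edge (4,6): both already in same component {0,1,2,3,4,5,6}. No change.
New components: {0,1,2,3,4,5,6}
Are 3 and 5 in the same component? yes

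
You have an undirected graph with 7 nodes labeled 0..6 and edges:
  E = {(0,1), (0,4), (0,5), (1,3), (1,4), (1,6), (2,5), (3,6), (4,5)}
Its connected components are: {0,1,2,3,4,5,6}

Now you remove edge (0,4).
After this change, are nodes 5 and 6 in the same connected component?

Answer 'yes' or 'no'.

Answer: yes

Derivation:
Initial components: {0,1,2,3,4,5,6}
Removing edge (0,4): not a bridge — component count unchanged at 1.
New components: {0,1,2,3,4,5,6}
Are 5 and 6 in the same component? yes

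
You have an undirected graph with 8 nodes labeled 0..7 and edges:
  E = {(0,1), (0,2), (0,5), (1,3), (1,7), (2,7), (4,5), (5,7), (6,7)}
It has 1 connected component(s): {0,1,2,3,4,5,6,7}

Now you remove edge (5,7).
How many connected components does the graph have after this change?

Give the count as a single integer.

Answer: 1

Derivation:
Initial component count: 1
Remove (5,7): not a bridge. Count unchanged: 1.
  After removal, components: {0,1,2,3,4,5,6,7}
New component count: 1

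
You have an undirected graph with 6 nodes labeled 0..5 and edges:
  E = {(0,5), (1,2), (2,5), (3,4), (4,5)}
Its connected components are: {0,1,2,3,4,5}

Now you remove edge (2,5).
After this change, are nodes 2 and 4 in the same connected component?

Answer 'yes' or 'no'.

Answer: no

Derivation:
Initial components: {0,1,2,3,4,5}
Removing edge (2,5): it was a bridge — component count 1 -> 2.
New components: {0,3,4,5} {1,2}
Are 2 and 4 in the same component? no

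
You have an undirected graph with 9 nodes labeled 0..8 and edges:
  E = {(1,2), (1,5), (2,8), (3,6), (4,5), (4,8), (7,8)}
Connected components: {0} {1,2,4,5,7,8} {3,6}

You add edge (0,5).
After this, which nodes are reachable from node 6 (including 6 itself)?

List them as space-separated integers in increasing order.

Before: nodes reachable from 6: {3,6}
Adding (0,5): merges two components, but neither contains 6. Reachability from 6 unchanged.
After: nodes reachable from 6: {3,6}

Answer: 3 6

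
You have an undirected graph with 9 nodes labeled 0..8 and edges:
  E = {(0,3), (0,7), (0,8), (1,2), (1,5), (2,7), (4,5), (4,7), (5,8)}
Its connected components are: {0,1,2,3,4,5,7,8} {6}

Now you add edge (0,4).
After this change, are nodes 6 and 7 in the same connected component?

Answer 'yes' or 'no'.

Answer: no

Derivation:
Initial components: {0,1,2,3,4,5,7,8} {6}
Adding edge (0,4): both already in same component {0,1,2,3,4,5,7,8}. No change.
New components: {0,1,2,3,4,5,7,8} {6}
Are 6 and 7 in the same component? no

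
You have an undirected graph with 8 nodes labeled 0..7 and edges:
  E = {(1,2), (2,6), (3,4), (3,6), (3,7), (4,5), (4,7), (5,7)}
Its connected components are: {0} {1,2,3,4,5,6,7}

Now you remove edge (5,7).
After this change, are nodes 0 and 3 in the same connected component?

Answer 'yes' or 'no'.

Answer: no

Derivation:
Initial components: {0} {1,2,3,4,5,6,7}
Removing edge (5,7): not a bridge — component count unchanged at 2.
New components: {0} {1,2,3,4,5,6,7}
Are 0 and 3 in the same component? no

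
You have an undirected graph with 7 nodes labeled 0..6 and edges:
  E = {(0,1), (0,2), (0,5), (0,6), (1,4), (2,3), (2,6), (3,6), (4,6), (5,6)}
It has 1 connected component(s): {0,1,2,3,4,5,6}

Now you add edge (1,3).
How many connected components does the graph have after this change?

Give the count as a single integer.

Answer: 1

Derivation:
Initial component count: 1
Add (1,3): endpoints already in same component. Count unchanged: 1.
New component count: 1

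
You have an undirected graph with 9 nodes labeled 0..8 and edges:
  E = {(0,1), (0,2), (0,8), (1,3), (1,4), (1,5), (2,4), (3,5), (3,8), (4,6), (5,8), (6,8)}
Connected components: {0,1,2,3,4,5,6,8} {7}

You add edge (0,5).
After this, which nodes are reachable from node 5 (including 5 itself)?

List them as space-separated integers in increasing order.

Before: nodes reachable from 5: {0,1,2,3,4,5,6,8}
Adding (0,5): both endpoints already in same component. Reachability from 5 unchanged.
After: nodes reachable from 5: {0,1,2,3,4,5,6,8}

Answer: 0 1 2 3 4 5 6 8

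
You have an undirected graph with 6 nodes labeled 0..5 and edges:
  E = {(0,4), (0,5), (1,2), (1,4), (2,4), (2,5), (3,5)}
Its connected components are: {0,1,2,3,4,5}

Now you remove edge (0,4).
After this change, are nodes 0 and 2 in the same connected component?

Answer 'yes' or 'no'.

Answer: yes

Derivation:
Initial components: {0,1,2,3,4,5}
Removing edge (0,4): not a bridge — component count unchanged at 1.
New components: {0,1,2,3,4,5}
Are 0 and 2 in the same component? yes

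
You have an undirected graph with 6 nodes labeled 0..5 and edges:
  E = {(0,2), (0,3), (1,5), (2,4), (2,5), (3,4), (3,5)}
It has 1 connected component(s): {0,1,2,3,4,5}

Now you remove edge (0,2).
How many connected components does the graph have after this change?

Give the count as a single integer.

Answer: 1

Derivation:
Initial component count: 1
Remove (0,2): not a bridge. Count unchanged: 1.
  After removal, components: {0,1,2,3,4,5}
New component count: 1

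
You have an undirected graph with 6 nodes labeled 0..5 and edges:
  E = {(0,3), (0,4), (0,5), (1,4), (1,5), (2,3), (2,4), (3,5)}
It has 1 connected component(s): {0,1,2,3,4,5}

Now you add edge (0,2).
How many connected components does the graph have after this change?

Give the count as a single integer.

Initial component count: 1
Add (0,2): endpoints already in same component. Count unchanged: 1.
New component count: 1

Answer: 1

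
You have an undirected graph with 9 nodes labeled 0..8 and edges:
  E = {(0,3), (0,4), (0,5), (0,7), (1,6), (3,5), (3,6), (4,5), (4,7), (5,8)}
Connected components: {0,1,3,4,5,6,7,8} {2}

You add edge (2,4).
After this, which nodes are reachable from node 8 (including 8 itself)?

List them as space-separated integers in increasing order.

Before: nodes reachable from 8: {0,1,3,4,5,6,7,8}
Adding (2,4): merges 8's component with another. Reachability grows.
After: nodes reachable from 8: {0,1,2,3,4,5,6,7,8}

Answer: 0 1 2 3 4 5 6 7 8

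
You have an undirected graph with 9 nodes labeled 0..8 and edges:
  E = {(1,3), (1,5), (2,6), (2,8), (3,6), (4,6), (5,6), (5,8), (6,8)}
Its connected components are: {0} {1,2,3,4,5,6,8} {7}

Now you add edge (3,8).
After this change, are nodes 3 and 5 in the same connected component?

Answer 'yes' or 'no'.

Answer: yes

Derivation:
Initial components: {0} {1,2,3,4,5,6,8} {7}
Adding edge (3,8): both already in same component {1,2,3,4,5,6,8}. No change.
New components: {0} {1,2,3,4,5,6,8} {7}
Are 3 and 5 in the same component? yes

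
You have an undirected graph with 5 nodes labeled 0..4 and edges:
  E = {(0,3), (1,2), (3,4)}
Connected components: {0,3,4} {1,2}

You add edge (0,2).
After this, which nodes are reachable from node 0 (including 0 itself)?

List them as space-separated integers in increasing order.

Before: nodes reachable from 0: {0,3,4}
Adding (0,2): merges 0's component with another. Reachability grows.
After: nodes reachable from 0: {0,1,2,3,4}

Answer: 0 1 2 3 4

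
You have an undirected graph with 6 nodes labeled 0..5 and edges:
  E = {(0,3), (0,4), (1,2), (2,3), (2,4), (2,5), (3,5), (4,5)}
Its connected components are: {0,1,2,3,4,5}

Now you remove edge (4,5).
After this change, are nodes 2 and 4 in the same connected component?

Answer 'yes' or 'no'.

Initial components: {0,1,2,3,4,5}
Removing edge (4,5): not a bridge — component count unchanged at 1.
New components: {0,1,2,3,4,5}
Are 2 and 4 in the same component? yes

Answer: yes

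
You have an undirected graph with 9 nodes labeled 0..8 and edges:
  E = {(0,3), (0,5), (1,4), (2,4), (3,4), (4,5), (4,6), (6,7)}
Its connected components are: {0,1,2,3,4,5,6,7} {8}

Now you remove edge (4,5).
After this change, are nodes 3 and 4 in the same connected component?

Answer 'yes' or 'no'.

Answer: yes

Derivation:
Initial components: {0,1,2,3,4,5,6,7} {8}
Removing edge (4,5): not a bridge — component count unchanged at 2.
New components: {0,1,2,3,4,5,6,7} {8}
Are 3 and 4 in the same component? yes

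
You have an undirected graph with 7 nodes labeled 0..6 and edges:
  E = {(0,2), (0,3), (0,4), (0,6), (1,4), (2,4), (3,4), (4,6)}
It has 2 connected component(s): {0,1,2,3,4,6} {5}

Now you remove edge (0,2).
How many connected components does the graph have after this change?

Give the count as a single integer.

Initial component count: 2
Remove (0,2): not a bridge. Count unchanged: 2.
  After removal, components: {0,1,2,3,4,6} {5}
New component count: 2

Answer: 2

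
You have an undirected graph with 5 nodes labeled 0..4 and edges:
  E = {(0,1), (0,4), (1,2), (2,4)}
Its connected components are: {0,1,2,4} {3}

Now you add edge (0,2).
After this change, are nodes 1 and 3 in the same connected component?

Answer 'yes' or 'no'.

Answer: no

Derivation:
Initial components: {0,1,2,4} {3}
Adding edge (0,2): both already in same component {0,1,2,4}. No change.
New components: {0,1,2,4} {3}
Are 1 and 3 in the same component? no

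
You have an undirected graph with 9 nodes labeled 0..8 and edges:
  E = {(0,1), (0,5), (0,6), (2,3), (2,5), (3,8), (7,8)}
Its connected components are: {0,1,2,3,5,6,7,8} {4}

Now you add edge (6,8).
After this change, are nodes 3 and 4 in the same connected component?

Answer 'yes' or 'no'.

Initial components: {0,1,2,3,5,6,7,8} {4}
Adding edge (6,8): both already in same component {0,1,2,3,5,6,7,8}. No change.
New components: {0,1,2,3,5,6,7,8} {4}
Are 3 and 4 in the same component? no

Answer: no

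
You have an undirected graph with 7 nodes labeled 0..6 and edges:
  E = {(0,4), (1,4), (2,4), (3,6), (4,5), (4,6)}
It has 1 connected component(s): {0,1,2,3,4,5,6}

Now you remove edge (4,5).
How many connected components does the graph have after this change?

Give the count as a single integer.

Initial component count: 1
Remove (4,5): it was a bridge. Count increases: 1 -> 2.
  After removal, components: {0,1,2,3,4,6} {5}
New component count: 2

Answer: 2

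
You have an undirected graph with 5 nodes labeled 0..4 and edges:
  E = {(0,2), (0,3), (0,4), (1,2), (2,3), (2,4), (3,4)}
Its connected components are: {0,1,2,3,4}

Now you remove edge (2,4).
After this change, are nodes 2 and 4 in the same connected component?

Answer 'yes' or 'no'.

Answer: yes

Derivation:
Initial components: {0,1,2,3,4}
Removing edge (2,4): not a bridge — component count unchanged at 1.
New components: {0,1,2,3,4}
Are 2 and 4 in the same component? yes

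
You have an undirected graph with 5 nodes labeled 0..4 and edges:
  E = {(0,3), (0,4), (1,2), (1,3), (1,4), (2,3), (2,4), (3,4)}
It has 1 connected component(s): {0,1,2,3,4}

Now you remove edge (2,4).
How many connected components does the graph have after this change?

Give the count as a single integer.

Initial component count: 1
Remove (2,4): not a bridge. Count unchanged: 1.
  After removal, components: {0,1,2,3,4}
New component count: 1

Answer: 1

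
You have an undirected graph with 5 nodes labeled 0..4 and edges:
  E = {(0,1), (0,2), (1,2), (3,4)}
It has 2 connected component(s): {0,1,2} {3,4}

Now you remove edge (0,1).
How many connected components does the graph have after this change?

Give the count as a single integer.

Answer: 2

Derivation:
Initial component count: 2
Remove (0,1): not a bridge. Count unchanged: 2.
  After removal, components: {0,1,2} {3,4}
New component count: 2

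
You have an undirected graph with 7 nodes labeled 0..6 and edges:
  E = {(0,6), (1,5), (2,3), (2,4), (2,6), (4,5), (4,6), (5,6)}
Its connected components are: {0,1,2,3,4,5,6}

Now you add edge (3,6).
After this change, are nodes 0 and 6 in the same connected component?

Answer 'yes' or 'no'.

Answer: yes

Derivation:
Initial components: {0,1,2,3,4,5,6}
Adding edge (3,6): both already in same component {0,1,2,3,4,5,6}. No change.
New components: {0,1,2,3,4,5,6}
Are 0 and 6 in the same component? yes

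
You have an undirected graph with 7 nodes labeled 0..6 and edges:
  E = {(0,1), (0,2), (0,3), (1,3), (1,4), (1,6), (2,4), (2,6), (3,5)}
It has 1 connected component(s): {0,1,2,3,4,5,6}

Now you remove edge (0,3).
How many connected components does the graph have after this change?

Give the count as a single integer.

Answer: 1

Derivation:
Initial component count: 1
Remove (0,3): not a bridge. Count unchanged: 1.
  After removal, components: {0,1,2,3,4,5,6}
New component count: 1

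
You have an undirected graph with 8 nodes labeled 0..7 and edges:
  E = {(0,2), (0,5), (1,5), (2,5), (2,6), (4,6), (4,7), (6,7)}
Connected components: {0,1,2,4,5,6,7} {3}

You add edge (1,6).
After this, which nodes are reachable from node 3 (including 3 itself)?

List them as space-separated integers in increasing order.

Before: nodes reachable from 3: {3}
Adding (1,6): both endpoints already in same component. Reachability from 3 unchanged.
After: nodes reachable from 3: {3}

Answer: 3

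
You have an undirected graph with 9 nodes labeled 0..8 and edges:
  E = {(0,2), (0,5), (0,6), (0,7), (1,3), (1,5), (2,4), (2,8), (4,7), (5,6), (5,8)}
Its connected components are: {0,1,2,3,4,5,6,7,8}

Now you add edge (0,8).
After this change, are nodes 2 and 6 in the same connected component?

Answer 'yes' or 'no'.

Initial components: {0,1,2,3,4,5,6,7,8}
Adding edge (0,8): both already in same component {0,1,2,3,4,5,6,7,8}. No change.
New components: {0,1,2,3,4,5,6,7,8}
Are 2 and 6 in the same component? yes

Answer: yes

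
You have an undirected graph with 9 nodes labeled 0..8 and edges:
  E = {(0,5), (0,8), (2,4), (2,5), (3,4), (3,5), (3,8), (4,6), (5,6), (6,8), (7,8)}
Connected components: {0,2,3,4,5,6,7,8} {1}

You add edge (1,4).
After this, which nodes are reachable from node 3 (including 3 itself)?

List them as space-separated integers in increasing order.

Before: nodes reachable from 3: {0,2,3,4,5,6,7,8}
Adding (1,4): merges 3's component with another. Reachability grows.
After: nodes reachable from 3: {0,1,2,3,4,5,6,7,8}

Answer: 0 1 2 3 4 5 6 7 8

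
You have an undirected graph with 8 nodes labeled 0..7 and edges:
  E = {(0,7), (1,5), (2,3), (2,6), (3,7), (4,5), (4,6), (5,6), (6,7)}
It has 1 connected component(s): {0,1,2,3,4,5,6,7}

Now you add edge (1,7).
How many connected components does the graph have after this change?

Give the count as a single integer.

Initial component count: 1
Add (1,7): endpoints already in same component. Count unchanged: 1.
New component count: 1

Answer: 1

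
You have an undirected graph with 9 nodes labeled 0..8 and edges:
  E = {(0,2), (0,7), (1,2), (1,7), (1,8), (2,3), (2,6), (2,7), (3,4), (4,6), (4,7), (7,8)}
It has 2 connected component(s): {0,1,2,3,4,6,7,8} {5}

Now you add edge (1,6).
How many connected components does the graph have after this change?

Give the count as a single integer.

Answer: 2

Derivation:
Initial component count: 2
Add (1,6): endpoints already in same component. Count unchanged: 2.
New component count: 2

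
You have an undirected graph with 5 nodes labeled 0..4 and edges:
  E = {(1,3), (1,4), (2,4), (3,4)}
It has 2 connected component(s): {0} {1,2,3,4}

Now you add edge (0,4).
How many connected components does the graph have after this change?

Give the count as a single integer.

Initial component count: 2
Add (0,4): merges two components. Count decreases: 2 -> 1.
New component count: 1

Answer: 1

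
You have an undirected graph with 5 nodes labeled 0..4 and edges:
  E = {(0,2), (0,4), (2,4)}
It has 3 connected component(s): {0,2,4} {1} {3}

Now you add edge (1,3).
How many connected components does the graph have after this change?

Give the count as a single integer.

Initial component count: 3
Add (1,3): merges two components. Count decreases: 3 -> 2.
New component count: 2

Answer: 2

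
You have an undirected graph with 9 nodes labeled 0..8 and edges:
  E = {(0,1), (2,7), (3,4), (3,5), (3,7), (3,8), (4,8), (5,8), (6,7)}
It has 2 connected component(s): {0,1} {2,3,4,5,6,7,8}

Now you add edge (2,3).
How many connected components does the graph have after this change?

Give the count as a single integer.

Answer: 2

Derivation:
Initial component count: 2
Add (2,3): endpoints already in same component. Count unchanged: 2.
New component count: 2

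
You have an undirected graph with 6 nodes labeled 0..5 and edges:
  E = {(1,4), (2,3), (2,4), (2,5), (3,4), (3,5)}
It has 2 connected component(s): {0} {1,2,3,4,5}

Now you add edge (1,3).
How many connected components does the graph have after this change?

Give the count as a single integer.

Answer: 2

Derivation:
Initial component count: 2
Add (1,3): endpoints already in same component. Count unchanged: 2.
New component count: 2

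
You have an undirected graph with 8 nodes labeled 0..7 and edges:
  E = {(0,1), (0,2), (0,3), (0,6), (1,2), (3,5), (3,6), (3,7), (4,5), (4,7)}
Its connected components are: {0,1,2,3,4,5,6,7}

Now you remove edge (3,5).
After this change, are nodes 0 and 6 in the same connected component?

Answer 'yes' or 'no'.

Answer: yes

Derivation:
Initial components: {0,1,2,3,4,5,6,7}
Removing edge (3,5): not a bridge — component count unchanged at 1.
New components: {0,1,2,3,4,5,6,7}
Are 0 and 6 in the same component? yes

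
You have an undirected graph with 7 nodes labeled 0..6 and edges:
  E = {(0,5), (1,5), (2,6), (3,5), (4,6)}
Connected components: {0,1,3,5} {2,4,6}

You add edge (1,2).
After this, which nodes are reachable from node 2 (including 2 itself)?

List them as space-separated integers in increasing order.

Before: nodes reachable from 2: {2,4,6}
Adding (1,2): merges 2's component with another. Reachability grows.
After: nodes reachable from 2: {0,1,2,3,4,5,6}

Answer: 0 1 2 3 4 5 6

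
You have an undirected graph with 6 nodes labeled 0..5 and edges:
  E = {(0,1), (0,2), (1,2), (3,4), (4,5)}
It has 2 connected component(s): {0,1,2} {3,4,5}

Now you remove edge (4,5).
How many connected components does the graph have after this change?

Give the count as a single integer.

Answer: 3

Derivation:
Initial component count: 2
Remove (4,5): it was a bridge. Count increases: 2 -> 3.
  After removal, components: {0,1,2} {3,4} {5}
New component count: 3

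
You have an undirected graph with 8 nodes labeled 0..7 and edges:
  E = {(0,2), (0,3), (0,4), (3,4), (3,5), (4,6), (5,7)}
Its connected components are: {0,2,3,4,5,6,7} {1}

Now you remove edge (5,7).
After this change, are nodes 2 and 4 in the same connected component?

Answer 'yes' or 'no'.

Initial components: {0,2,3,4,5,6,7} {1}
Removing edge (5,7): it was a bridge — component count 2 -> 3.
New components: {0,2,3,4,5,6} {1} {7}
Are 2 and 4 in the same component? yes

Answer: yes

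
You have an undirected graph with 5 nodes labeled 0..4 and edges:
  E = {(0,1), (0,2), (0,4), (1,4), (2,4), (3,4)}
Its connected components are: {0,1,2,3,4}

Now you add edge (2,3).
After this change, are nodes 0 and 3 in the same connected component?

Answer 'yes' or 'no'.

Initial components: {0,1,2,3,4}
Adding edge (2,3): both already in same component {0,1,2,3,4}. No change.
New components: {0,1,2,3,4}
Are 0 and 3 in the same component? yes

Answer: yes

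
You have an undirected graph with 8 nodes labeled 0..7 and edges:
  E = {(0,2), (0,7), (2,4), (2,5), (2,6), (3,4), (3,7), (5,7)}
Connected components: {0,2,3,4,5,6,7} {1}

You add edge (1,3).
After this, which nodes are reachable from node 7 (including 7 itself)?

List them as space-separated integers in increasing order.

Answer: 0 1 2 3 4 5 6 7

Derivation:
Before: nodes reachable from 7: {0,2,3,4,5,6,7}
Adding (1,3): merges 7's component with another. Reachability grows.
After: nodes reachable from 7: {0,1,2,3,4,5,6,7}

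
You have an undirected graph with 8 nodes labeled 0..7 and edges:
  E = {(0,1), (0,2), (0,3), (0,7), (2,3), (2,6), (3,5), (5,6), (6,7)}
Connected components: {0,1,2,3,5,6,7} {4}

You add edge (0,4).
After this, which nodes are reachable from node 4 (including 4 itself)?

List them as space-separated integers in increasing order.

Answer: 0 1 2 3 4 5 6 7

Derivation:
Before: nodes reachable from 4: {4}
Adding (0,4): merges 4's component with another. Reachability grows.
After: nodes reachable from 4: {0,1,2,3,4,5,6,7}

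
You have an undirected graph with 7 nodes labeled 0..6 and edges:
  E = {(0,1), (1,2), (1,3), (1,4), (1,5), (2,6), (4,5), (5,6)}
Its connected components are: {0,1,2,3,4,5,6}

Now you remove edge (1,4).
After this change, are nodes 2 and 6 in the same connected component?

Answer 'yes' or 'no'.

Answer: yes

Derivation:
Initial components: {0,1,2,3,4,5,6}
Removing edge (1,4): not a bridge — component count unchanged at 1.
New components: {0,1,2,3,4,5,6}
Are 2 and 6 in the same component? yes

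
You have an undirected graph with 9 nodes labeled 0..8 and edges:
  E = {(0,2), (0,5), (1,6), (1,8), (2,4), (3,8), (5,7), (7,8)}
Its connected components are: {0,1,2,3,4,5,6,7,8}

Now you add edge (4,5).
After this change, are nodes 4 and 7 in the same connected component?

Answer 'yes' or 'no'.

Answer: yes

Derivation:
Initial components: {0,1,2,3,4,5,6,7,8}
Adding edge (4,5): both already in same component {0,1,2,3,4,5,6,7,8}. No change.
New components: {0,1,2,3,4,5,6,7,8}
Are 4 and 7 in the same component? yes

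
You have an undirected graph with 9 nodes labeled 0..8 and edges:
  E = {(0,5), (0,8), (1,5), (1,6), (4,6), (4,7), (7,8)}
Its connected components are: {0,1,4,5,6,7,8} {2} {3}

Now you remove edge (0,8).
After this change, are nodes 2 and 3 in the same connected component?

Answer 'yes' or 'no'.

Initial components: {0,1,4,5,6,7,8} {2} {3}
Removing edge (0,8): not a bridge — component count unchanged at 3.
New components: {0,1,4,5,6,7,8} {2} {3}
Are 2 and 3 in the same component? no

Answer: no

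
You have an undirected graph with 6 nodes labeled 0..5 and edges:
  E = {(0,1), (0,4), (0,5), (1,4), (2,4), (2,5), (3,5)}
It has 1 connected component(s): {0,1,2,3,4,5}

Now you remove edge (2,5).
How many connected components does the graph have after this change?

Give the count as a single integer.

Answer: 1

Derivation:
Initial component count: 1
Remove (2,5): not a bridge. Count unchanged: 1.
  After removal, components: {0,1,2,3,4,5}
New component count: 1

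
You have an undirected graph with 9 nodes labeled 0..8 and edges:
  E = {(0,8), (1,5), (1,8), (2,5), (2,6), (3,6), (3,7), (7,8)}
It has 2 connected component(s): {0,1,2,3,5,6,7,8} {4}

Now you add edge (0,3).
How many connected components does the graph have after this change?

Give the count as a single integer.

Answer: 2

Derivation:
Initial component count: 2
Add (0,3): endpoints already in same component. Count unchanged: 2.
New component count: 2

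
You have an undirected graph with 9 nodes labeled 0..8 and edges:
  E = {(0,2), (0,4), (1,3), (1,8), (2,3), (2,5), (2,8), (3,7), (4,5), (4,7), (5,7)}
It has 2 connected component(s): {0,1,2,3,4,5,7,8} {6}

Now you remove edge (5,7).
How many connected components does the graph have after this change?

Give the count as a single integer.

Initial component count: 2
Remove (5,7): not a bridge. Count unchanged: 2.
  After removal, components: {0,1,2,3,4,5,7,8} {6}
New component count: 2

Answer: 2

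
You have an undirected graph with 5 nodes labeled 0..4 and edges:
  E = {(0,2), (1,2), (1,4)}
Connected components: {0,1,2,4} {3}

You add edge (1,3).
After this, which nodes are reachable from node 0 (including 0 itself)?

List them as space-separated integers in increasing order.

Before: nodes reachable from 0: {0,1,2,4}
Adding (1,3): merges 0's component with another. Reachability grows.
After: nodes reachable from 0: {0,1,2,3,4}

Answer: 0 1 2 3 4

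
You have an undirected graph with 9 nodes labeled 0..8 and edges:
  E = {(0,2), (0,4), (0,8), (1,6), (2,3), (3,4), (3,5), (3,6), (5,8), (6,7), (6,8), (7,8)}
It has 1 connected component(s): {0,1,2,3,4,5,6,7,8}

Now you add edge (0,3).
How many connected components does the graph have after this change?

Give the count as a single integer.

Answer: 1

Derivation:
Initial component count: 1
Add (0,3): endpoints already in same component. Count unchanged: 1.
New component count: 1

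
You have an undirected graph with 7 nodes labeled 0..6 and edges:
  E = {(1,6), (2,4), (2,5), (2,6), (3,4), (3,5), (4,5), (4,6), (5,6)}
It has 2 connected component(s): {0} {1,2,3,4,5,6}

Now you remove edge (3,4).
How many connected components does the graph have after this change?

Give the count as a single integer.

Initial component count: 2
Remove (3,4): not a bridge. Count unchanged: 2.
  After removal, components: {0} {1,2,3,4,5,6}
New component count: 2

Answer: 2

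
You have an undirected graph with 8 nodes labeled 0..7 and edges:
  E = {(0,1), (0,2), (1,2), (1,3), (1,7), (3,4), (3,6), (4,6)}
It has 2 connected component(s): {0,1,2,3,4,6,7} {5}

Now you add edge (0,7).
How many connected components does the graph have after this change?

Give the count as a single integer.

Initial component count: 2
Add (0,7): endpoints already in same component. Count unchanged: 2.
New component count: 2

Answer: 2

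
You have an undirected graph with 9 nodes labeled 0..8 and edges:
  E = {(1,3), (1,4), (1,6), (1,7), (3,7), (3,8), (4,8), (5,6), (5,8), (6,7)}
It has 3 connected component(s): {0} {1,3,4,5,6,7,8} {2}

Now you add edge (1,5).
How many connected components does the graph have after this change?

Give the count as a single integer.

Initial component count: 3
Add (1,5): endpoints already in same component. Count unchanged: 3.
New component count: 3

Answer: 3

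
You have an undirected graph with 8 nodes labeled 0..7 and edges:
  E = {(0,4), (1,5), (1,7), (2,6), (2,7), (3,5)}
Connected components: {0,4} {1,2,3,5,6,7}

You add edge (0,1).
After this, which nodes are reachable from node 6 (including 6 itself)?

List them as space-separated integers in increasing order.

Answer: 0 1 2 3 4 5 6 7

Derivation:
Before: nodes reachable from 6: {1,2,3,5,6,7}
Adding (0,1): merges 6's component with another. Reachability grows.
After: nodes reachable from 6: {0,1,2,3,4,5,6,7}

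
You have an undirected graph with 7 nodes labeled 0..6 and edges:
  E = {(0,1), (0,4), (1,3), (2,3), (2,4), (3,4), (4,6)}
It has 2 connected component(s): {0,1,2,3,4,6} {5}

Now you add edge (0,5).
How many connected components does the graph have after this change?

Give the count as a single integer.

Initial component count: 2
Add (0,5): merges two components. Count decreases: 2 -> 1.
New component count: 1

Answer: 1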